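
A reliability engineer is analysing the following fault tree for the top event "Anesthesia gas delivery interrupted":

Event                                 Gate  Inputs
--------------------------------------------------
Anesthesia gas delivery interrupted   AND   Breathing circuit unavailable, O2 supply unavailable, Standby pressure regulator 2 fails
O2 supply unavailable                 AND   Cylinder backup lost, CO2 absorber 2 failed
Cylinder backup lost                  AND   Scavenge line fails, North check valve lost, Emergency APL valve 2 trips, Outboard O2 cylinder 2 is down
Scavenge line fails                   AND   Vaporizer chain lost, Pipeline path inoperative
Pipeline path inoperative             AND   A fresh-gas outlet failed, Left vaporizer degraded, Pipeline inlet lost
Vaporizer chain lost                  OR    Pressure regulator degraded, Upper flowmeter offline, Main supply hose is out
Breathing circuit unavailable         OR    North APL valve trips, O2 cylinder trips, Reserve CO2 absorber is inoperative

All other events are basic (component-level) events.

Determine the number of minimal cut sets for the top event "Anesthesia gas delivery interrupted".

9

Breathing circuit unavailable [OR]: union of children's cut sets → 3 cut set(s).
Vaporizer chain lost [OR]: union of children's cut sets → 3 cut set(s).
Pipeline path inoperative [AND]: one cut set from each child combined → 1 × 1 × 1 = 1 cut set(s).
Scavenge line fails [AND]: one cut set from each child combined → 3 × 1 = 3 cut set(s).
Cylinder backup lost [AND]: one cut set from each child combined → 3 × 1 × 1 × 1 = 3 cut set(s).
O2 supply unavailable [AND]: one cut set from each child combined → 3 × 1 = 3 cut set(s).
Anesthesia gas delivery interrupted [AND]: one cut set from each child combined → 3 × 3 × 1 = 9 cut set(s).
Minimal cut sets: {A fresh-gas outlet failed, CO2 absorber 2 failed, Emergency APL valve 2 trips, Left vaporizer degraded, North APL valve trips, North check valve lost, Outboard O2 cylinder 2 is down, Pipeline inlet lost, Pressure regulator degraded, Standby pressure regulator 2 fails}; {A fresh-gas outlet failed, CO2 absorber 2 failed, Emergency APL valve 2 trips, Left vaporizer degraded, North APL valve trips, North check valve lost, Outboard O2 cylinder 2 is down, Pipeline inlet lost, Standby pressure regulator 2 fails, Upper flowmeter offline}; {A fresh-gas outlet failed, CO2 absorber 2 failed, Emergency APL valve 2 trips, Left vaporizer degraded, Main supply hose is out, North APL valve trips, North check valve lost, Outboard O2 cylinder 2 is down, Pipeline inlet lost, Standby pressure regulator 2 fails}; {A fresh-gas outlet failed, CO2 absorber 2 failed, Emergency APL valve 2 trips, Left vaporizer degraded, North check valve lost, O2 cylinder trips, Outboard O2 cylinder 2 is down, Pipeline inlet lost, Pressure regulator degraded, Standby pressure regulator 2 fails}; {A fresh-gas outlet failed, CO2 absorber 2 failed, Emergency APL valve 2 trips, Left vaporizer degraded, North check valve lost, O2 cylinder trips, Outboard O2 cylinder 2 is down, Pipeline inlet lost, Standby pressure regulator 2 fails, Upper flowmeter offline}; {A fresh-gas outlet failed, CO2 absorber 2 failed, Emergency APL valve 2 trips, Left vaporizer degraded, Main supply hose is out, North check valve lost, O2 cylinder trips, Outboard O2 cylinder 2 is down, Pipeline inlet lost, Standby pressure regulator 2 fails}; {A fresh-gas outlet failed, CO2 absorber 2 failed, Emergency APL valve 2 trips, Left vaporizer degraded, North check valve lost, Outboard O2 cylinder 2 is down, Pipeline inlet lost, Pressure regulator degraded, Reserve CO2 absorber is inoperative, Standby pressure regulator 2 fails}; {A fresh-gas outlet failed, CO2 absorber 2 failed, Emergency APL valve 2 trips, Left vaporizer degraded, North check valve lost, Outboard O2 cylinder 2 is down, Pipeline inlet lost, Reserve CO2 absorber is inoperative, Standby pressure regulator 2 fails, Upper flowmeter offline}; {A fresh-gas outlet failed, CO2 absorber 2 failed, Emergency APL valve 2 trips, Left vaporizer degraded, Main supply hose is out, North check valve lost, Outboard O2 cylinder 2 is down, Pipeline inlet lost, Reserve CO2 absorber is inoperative, Standby pressure regulator 2 fails}.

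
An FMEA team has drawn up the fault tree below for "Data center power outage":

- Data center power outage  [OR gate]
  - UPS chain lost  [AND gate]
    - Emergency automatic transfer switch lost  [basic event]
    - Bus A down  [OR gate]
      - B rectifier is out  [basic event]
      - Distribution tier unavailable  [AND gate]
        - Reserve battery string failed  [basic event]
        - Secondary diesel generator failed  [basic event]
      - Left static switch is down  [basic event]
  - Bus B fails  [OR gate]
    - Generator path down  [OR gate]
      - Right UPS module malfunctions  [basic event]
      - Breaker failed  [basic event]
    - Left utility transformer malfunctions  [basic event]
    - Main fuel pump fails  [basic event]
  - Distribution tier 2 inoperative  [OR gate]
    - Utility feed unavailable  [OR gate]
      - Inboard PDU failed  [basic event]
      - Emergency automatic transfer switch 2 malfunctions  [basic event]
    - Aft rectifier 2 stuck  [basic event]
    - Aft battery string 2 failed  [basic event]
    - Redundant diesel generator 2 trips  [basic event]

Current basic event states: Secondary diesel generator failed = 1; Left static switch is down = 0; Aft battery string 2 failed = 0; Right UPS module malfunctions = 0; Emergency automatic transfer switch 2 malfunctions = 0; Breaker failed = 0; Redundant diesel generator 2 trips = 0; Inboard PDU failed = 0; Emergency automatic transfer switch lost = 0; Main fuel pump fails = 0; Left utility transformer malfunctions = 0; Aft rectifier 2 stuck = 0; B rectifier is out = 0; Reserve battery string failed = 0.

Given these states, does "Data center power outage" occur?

Distribution tier unavailable [AND]: Reserve battery string failed=not, Secondary diesel generator failed=occurs → not all inputs occur → does not occur.
Bus A down [OR]: B rectifier is out=not, Distribution tier unavailable=not, Left static switch is down=not → no input occurs → does not occur.
UPS chain lost [AND]: Emergency automatic transfer switch lost=not, Bus A down=not → not all inputs occur → does not occur.
Generator path down [OR]: Right UPS module malfunctions=not, Breaker failed=not → no input occurs → does not occur.
Bus B fails [OR]: Generator path down=not, Left utility transformer malfunctions=not, Main fuel pump fails=not → no input occurs → does not occur.
Utility feed unavailable [OR]: Inboard PDU failed=not, Emergency automatic transfer switch 2 malfunctions=not → no input occurs → does not occur.
Distribution tier 2 inoperative [OR]: Utility feed unavailable=not, Aft rectifier 2 stuck=not, Aft battery string 2 failed=not, Redundant diesel generator 2 trips=not → no input occurs → does not occur.
Data center power outage [OR]: UPS chain lost=not, Bus B fails=not, Distribution tier 2 inoperative=not → no input occurs → does not occur.

No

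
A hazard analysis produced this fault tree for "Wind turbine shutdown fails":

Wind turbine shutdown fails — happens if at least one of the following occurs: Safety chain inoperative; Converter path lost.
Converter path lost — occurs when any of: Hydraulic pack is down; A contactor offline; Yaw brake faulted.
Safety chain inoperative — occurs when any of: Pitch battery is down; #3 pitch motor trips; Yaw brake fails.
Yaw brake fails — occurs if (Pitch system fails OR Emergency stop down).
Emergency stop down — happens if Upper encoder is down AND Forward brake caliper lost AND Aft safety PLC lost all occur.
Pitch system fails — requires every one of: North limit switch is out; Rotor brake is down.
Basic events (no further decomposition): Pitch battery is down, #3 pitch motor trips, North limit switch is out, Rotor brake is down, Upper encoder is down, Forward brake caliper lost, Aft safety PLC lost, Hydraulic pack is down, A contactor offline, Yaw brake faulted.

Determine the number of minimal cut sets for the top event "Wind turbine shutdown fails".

7

Pitch system fails [AND]: one cut set from each child combined → 1 × 1 = 1 cut set(s).
Emergency stop down [AND]: one cut set from each child combined → 1 × 1 × 1 = 1 cut set(s).
Yaw brake fails [OR]: union of children's cut sets → 2 cut set(s).
Safety chain inoperative [OR]: union of children's cut sets → 4 cut set(s).
Converter path lost [OR]: union of children's cut sets → 3 cut set(s).
Wind turbine shutdown fails [OR]: union of children's cut sets → 7 cut set(s).
Minimal cut sets: {Pitch battery is down}; {#3 pitch motor trips}; {North limit switch is out, Rotor brake is down}; {Aft safety PLC lost, Forward brake caliper lost, Upper encoder is down}; {Hydraulic pack is down}; {A contactor offline}; {Yaw brake faulted}.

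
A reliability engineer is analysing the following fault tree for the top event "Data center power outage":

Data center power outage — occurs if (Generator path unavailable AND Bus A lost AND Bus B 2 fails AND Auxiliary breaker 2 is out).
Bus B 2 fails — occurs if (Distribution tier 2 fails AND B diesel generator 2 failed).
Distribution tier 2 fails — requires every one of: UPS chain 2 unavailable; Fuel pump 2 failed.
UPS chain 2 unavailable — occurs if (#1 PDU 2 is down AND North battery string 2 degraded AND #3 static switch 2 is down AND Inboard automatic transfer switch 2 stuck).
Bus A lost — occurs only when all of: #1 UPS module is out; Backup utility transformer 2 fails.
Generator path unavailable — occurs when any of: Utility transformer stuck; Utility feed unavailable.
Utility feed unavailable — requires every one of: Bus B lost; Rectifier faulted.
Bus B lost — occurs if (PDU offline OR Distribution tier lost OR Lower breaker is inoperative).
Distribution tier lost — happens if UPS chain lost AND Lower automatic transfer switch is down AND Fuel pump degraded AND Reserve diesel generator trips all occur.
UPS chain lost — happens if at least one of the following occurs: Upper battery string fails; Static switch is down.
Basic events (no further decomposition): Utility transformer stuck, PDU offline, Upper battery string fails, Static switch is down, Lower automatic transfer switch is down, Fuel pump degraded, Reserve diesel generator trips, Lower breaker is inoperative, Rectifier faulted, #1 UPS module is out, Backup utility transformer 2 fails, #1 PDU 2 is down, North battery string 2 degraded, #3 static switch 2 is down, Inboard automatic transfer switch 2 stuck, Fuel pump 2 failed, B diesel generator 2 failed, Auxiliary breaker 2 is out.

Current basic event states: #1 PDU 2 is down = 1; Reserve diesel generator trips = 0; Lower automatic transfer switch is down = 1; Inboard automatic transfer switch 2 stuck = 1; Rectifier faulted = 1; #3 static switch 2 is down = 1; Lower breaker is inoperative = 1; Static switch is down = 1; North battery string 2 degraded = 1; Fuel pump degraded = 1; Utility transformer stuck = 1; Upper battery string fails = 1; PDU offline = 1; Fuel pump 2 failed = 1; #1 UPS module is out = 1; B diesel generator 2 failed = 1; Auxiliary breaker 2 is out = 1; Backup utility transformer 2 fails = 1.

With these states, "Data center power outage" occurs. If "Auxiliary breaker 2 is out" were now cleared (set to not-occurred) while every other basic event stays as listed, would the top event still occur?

Counterfactual: set "Auxiliary breaker 2 is out" to not occurred.
UPS chain lost [OR]: Upper battery string fails=occurs, Static switch is down=occurs → at least one input occurs → occurs.
Distribution tier lost [AND]: UPS chain lost=occurs, Lower automatic transfer switch is down=occurs, Fuel pump degraded=occurs, Reserve diesel generator trips=not → not all inputs occur → does not occur.
Bus B lost [OR]: PDU offline=occurs, Distribution tier lost=not, Lower breaker is inoperative=occurs → at least one input occurs → occurs.
Utility feed unavailable [AND]: Bus B lost=occurs, Rectifier faulted=occurs → all inputs occur → occurs.
Generator path unavailable [OR]: Utility transformer stuck=occurs, Utility feed unavailable=occurs → at least one input occurs → occurs.
Bus A lost [AND]: #1 UPS module is out=occurs, Backup utility transformer 2 fails=occurs → all inputs occur → occurs.
UPS chain 2 unavailable [AND]: #1 PDU 2 is down=occurs, North battery string 2 degraded=occurs, #3 static switch 2 is down=occurs, Inboard automatic transfer switch 2 stuck=occurs → all inputs occur → occurs.
Distribution tier 2 fails [AND]: UPS chain 2 unavailable=occurs, Fuel pump 2 failed=occurs → all inputs occur → occurs.
Bus B 2 fails [AND]: Distribution tier 2 fails=occurs, B diesel generator 2 failed=occurs → all inputs occur → occurs.
Data center power outage [AND]: Generator path unavailable=occurs, Bus A lost=occurs, Bus B 2 fails=occurs, Auxiliary breaker 2 is out=not → not all inputs occur → does not occur.

No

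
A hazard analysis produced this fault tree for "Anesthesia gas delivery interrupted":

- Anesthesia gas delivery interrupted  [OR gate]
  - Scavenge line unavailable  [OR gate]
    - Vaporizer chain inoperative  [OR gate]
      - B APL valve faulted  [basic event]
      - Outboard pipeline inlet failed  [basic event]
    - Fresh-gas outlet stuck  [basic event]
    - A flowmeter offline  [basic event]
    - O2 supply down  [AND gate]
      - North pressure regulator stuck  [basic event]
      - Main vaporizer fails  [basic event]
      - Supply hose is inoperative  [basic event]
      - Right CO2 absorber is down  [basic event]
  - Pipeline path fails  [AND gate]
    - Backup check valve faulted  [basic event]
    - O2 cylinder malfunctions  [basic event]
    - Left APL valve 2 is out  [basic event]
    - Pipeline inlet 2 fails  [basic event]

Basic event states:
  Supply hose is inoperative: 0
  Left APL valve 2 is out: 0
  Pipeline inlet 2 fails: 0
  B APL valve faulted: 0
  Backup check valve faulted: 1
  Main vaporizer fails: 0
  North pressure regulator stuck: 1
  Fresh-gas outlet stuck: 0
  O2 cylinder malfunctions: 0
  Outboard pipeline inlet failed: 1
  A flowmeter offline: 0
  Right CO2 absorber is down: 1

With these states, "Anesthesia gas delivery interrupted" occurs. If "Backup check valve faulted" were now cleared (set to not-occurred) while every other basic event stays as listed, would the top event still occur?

Counterfactual: set "Backup check valve faulted" to not occurred.
Vaporizer chain inoperative [OR]: B APL valve faulted=not, Outboard pipeline inlet failed=occurs → at least one input occurs → occurs.
O2 supply down [AND]: North pressure regulator stuck=occurs, Main vaporizer fails=not, Supply hose is inoperative=not, Right CO2 absorber is down=occurs → not all inputs occur → does not occur.
Scavenge line unavailable [OR]: Vaporizer chain inoperative=occurs, Fresh-gas outlet stuck=not, A flowmeter offline=not, O2 supply down=not → at least one input occurs → occurs.
Pipeline path fails [AND]: Backup check valve faulted=not, O2 cylinder malfunctions=not, Left APL valve 2 is out=not, Pipeline inlet 2 fails=not → not all inputs occur → does not occur.
Anesthesia gas delivery interrupted [OR]: Scavenge line unavailable=occurs, Pipeline path fails=not → at least one input occurs → occurs.

Yes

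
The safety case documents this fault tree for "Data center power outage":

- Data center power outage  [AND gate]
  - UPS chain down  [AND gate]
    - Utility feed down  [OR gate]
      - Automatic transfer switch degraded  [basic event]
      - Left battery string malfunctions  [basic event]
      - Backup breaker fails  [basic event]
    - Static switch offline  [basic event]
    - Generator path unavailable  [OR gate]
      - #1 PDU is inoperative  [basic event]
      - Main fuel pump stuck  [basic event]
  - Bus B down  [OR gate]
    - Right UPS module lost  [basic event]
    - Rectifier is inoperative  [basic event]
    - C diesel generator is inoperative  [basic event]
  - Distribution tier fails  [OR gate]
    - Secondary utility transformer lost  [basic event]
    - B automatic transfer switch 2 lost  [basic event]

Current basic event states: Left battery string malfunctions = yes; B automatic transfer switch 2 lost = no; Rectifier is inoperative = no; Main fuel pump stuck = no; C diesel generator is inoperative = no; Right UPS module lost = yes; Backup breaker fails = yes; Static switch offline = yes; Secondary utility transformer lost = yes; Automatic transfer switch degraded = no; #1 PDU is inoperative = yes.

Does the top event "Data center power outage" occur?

Utility feed down [OR]: Automatic transfer switch degraded=not, Left battery string malfunctions=occurs, Backup breaker fails=occurs → at least one input occurs → occurs.
Generator path unavailable [OR]: #1 PDU is inoperative=occurs, Main fuel pump stuck=not → at least one input occurs → occurs.
UPS chain down [AND]: Utility feed down=occurs, Static switch offline=occurs, Generator path unavailable=occurs → all inputs occur → occurs.
Bus B down [OR]: Right UPS module lost=occurs, Rectifier is inoperative=not, C diesel generator is inoperative=not → at least one input occurs → occurs.
Distribution tier fails [OR]: Secondary utility transformer lost=occurs, B automatic transfer switch 2 lost=not → at least one input occurs → occurs.
Data center power outage [AND]: UPS chain down=occurs, Bus B down=occurs, Distribution tier fails=occurs → all inputs occur → occurs.

Yes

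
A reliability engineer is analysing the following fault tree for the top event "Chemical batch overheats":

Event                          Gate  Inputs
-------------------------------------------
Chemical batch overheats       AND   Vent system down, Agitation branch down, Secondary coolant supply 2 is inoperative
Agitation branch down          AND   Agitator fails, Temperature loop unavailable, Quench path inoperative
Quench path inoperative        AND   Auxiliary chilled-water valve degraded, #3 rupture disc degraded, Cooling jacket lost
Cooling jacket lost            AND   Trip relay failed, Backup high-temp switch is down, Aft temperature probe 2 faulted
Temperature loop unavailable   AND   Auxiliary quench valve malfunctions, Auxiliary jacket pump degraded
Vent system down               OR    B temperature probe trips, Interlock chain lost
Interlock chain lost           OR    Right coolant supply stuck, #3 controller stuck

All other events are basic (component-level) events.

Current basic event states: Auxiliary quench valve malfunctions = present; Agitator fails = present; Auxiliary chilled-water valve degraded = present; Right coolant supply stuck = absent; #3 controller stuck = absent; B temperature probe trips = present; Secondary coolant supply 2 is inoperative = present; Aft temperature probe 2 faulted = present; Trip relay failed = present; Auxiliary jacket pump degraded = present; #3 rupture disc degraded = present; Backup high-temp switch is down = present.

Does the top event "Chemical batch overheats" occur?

Interlock chain lost [OR]: Right coolant supply stuck=not, #3 controller stuck=not → no input occurs → does not occur.
Vent system down [OR]: B temperature probe trips=occurs, Interlock chain lost=not → at least one input occurs → occurs.
Temperature loop unavailable [AND]: Auxiliary quench valve malfunctions=occurs, Auxiliary jacket pump degraded=occurs → all inputs occur → occurs.
Cooling jacket lost [AND]: Trip relay failed=occurs, Backup high-temp switch is down=occurs, Aft temperature probe 2 faulted=occurs → all inputs occur → occurs.
Quench path inoperative [AND]: Auxiliary chilled-water valve degraded=occurs, #3 rupture disc degraded=occurs, Cooling jacket lost=occurs → all inputs occur → occurs.
Agitation branch down [AND]: Agitator fails=occurs, Temperature loop unavailable=occurs, Quench path inoperative=occurs → all inputs occur → occurs.
Chemical batch overheats [AND]: Vent system down=occurs, Agitation branch down=occurs, Secondary coolant supply 2 is inoperative=occurs → all inputs occur → occurs.

Yes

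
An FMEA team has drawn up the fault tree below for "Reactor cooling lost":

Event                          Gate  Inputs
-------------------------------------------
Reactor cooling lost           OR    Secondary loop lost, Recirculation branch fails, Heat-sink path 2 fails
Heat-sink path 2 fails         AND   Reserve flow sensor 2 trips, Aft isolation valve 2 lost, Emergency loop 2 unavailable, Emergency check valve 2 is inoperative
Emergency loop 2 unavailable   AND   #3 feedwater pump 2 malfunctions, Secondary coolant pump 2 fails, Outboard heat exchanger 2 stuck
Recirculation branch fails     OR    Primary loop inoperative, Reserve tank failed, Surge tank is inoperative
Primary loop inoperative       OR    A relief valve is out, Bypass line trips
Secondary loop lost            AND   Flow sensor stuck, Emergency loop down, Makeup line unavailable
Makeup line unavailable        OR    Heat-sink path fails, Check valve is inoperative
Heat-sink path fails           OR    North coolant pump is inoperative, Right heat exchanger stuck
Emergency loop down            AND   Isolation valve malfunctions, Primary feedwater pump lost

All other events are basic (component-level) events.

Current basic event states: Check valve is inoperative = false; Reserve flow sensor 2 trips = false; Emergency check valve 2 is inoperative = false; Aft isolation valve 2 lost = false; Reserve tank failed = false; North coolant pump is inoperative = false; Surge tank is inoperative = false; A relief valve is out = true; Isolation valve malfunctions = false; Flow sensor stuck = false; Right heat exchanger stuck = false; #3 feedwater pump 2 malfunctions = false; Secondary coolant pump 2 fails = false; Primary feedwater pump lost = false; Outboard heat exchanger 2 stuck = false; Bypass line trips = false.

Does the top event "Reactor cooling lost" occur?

Emergency loop down [AND]: Isolation valve malfunctions=not, Primary feedwater pump lost=not → not all inputs occur → does not occur.
Heat-sink path fails [OR]: North coolant pump is inoperative=not, Right heat exchanger stuck=not → no input occurs → does not occur.
Makeup line unavailable [OR]: Heat-sink path fails=not, Check valve is inoperative=not → no input occurs → does not occur.
Secondary loop lost [AND]: Flow sensor stuck=not, Emergency loop down=not, Makeup line unavailable=not → not all inputs occur → does not occur.
Primary loop inoperative [OR]: A relief valve is out=occurs, Bypass line trips=not → at least one input occurs → occurs.
Recirculation branch fails [OR]: Primary loop inoperative=occurs, Reserve tank failed=not, Surge tank is inoperative=not → at least one input occurs → occurs.
Emergency loop 2 unavailable [AND]: #3 feedwater pump 2 malfunctions=not, Secondary coolant pump 2 fails=not, Outboard heat exchanger 2 stuck=not → not all inputs occur → does not occur.
Heat-sink path 2 fails [AND]: Reserve flow sensor 2 trips=not, Aft isolation valve 2 lost=not, Emergency loop 2 unavailable=not, Emergency check valve 2 is inoperative=not → not all inputs occur → does not occur.
Reactor cooling lost [OR]: Secondary loop lost=not, Recirculation branch fails=occurs, Heat-sink path 2 fails=not → at least one input occurs → occurs.

Yes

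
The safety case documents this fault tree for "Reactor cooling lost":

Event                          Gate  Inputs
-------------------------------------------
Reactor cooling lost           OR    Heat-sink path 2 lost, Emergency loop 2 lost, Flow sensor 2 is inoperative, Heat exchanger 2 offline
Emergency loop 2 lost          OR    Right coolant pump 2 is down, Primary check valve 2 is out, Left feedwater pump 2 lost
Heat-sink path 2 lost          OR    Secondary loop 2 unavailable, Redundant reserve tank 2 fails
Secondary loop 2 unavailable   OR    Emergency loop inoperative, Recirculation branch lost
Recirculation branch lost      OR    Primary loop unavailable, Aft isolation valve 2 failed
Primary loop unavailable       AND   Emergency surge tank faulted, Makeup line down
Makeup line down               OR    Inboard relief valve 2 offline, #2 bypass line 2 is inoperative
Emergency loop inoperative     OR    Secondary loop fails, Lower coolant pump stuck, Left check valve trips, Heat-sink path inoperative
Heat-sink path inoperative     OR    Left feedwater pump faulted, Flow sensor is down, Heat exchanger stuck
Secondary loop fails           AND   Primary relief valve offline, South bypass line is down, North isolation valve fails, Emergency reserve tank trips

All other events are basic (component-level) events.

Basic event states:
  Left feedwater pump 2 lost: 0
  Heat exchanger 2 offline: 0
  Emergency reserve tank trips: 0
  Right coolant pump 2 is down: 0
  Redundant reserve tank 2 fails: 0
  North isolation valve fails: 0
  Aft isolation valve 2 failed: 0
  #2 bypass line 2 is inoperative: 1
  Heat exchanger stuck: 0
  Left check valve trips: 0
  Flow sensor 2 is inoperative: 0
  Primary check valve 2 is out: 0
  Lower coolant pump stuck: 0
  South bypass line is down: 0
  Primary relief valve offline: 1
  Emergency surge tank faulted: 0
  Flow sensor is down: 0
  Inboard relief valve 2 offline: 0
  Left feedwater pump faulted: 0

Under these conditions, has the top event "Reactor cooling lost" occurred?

Secondary loop fails [AND]: Primary relief valve offline=occurs, South bypass line is down=not, North isolation valve fails=not, Emergency reserve tank trips=not → not all inputs occur → does not occur.
Heat-sink path inoperative [OR]: Left feedwater pump faulted=not, Flow sensor is down=not, Heat exchanger stuck=not → no input occurs → does not occur.
Emergency loop inoperative [OR]: Secondary loop fails=not, Lower coolant pump stuck=not, Left check valve trips=not, Heat-sink path inoperative=not → no input occurs → does not occur.
Makeup line down [OR]: Inboard relief valve 2 offline=not, #2 bypass line 2 is inoperative=occurs → at least one input occurs → occurs.
Primary loop unavailable [AND]: Emergency surge tank faulted=not, Makeup line down=occurs → not all inputs occur → does not occur.
Recirculation branch lost [OR]: Primary loop unavailable=not, Aft isolation valve 2 failed=not → no input occurs → does not occur.
Secondary loop 2 unavailable [OR]: Emergency loop inoperative=not, Recirculation branch lost=not → no input occurs → does not occur.
Heat-sink path 2 lost [OR]: Secondary loop 2 unavailable=not, Redundant reserve tank 2 fails=not → no input occurs → does not occur.
Emergency loop 2 lost [OR]: Right coolant pump 2 is down=not, Primary check valve 2 is out=not, Left feedwater pump 2 lost=not → no input occurs → does not occur.
Reactor cooling lost [OR]: Heat-sink path 2 lost=not, Emergency loop 2 lost=not, Flow sensor 2 is inoperative=not, Heat exchanger 2 offline=not → no input occurs → does not occur.

No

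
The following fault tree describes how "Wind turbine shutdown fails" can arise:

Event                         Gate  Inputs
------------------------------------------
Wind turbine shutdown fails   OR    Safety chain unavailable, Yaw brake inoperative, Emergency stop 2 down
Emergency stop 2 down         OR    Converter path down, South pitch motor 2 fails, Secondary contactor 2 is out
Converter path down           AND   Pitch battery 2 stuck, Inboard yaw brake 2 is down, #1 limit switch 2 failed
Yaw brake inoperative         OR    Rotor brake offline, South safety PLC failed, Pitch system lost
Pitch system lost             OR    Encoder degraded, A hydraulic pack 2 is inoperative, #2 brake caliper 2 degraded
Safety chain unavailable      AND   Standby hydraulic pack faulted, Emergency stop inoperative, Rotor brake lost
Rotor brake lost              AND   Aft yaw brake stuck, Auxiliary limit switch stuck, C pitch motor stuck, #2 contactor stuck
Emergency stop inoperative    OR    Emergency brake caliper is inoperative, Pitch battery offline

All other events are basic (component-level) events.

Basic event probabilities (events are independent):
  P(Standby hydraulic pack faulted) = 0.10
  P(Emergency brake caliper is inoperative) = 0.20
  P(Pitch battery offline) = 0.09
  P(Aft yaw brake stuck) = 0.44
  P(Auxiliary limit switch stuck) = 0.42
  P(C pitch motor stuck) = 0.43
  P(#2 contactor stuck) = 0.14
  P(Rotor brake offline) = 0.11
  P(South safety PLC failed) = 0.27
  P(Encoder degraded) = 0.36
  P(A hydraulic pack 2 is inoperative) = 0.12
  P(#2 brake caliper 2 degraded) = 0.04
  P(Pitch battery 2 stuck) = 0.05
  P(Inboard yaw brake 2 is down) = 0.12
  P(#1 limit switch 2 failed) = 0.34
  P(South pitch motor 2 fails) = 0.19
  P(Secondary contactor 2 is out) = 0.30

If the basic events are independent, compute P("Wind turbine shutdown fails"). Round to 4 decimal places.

P(Emergency stop inoperative) [OR] = 1 − (1−0.20) × (1−0.09) = 0.272000
P(Rotor brake lost) [AND] = 0.44 × 0.42 × 0.43 × 0.14 = 0.011125
P(Safety chain unavailable) [AND] = 0.10 × 0.272000 × 0.011125 = 0.000303
P(Pitch system lost) [OR] = 1 − (1−0.36) × (1−0.12) × (1−0.04) = 0.459328
P(Yaw brake inoperative) [OR] = 1 − (1−0.11) × (1−0.27) × (1−0.459328) = 0.648725
P(Converter path down) [AND] = 0.05 × 0.12 × 0.34 = 0.002040
P(Emergency stop 2 down) [OR] = 1 − (1−0.002040) × (1−0.19) × (1−0.30) = 0.434157
P(Wind turbine shutdown fails) [OR] = 1 − (1−0.000303) × (1−0.648725) × (1−0.434157) = 0.801294
Rounded to 4 decimal places: P(Wind turbine shutdown fails) ≈ 0.8013.

0.8013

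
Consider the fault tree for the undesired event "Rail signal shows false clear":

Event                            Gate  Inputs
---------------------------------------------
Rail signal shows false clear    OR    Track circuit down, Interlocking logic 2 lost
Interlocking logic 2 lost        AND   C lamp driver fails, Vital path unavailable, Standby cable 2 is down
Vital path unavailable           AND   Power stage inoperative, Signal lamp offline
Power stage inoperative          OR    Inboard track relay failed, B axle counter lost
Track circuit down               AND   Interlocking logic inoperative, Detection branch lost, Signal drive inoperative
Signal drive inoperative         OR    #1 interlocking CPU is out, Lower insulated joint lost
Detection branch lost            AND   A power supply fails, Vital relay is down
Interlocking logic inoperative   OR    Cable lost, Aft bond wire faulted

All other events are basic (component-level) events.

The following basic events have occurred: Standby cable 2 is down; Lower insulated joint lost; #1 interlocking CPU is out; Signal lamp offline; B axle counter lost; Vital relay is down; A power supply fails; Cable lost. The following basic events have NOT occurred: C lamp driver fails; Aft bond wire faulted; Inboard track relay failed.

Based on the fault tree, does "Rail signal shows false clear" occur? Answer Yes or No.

Interlocking logic inoperative [OR]: Cable lost=occurs, Aft bond wire faulted=not → at least one input occurs → occurs.
Detection branch lost [AND]: A power supply fails=occurs, Vital relay is down=occurs → all inputs occur → occurs.
Signal drive inoperative [OR]: #1 interlocking CPU is out=occurs, Lower insulated joint lost=occurs → at least one input occurs → occurs.
Track circuit down [AND]: Interlocking logic inoperative=occurs, Detection branch lost=occurs, Signal drive inoperative=occurs → all inputs occur → occurs.
Power stage inoperative [OR]: Inboard track relay failed=not, B axle counter lost=occurs → at least one input occurs → occurs.
Vital path unavailable [AND]: Power stage inoperative=occurs, Signal lamp offline=occurs → all inputs occur → occurs.
Interlocking logic 2 lost [AND]: C lamp driver fails=not, Vital path unavailable=occurs, Standby cable 2 is down=occurs → not all inputs occur → does not occur.
Rail signal shows false clear [OR]: Track circuit down=occurs, Interlocking logic 2 lost=not → at least one input occurs → occurs.

Yes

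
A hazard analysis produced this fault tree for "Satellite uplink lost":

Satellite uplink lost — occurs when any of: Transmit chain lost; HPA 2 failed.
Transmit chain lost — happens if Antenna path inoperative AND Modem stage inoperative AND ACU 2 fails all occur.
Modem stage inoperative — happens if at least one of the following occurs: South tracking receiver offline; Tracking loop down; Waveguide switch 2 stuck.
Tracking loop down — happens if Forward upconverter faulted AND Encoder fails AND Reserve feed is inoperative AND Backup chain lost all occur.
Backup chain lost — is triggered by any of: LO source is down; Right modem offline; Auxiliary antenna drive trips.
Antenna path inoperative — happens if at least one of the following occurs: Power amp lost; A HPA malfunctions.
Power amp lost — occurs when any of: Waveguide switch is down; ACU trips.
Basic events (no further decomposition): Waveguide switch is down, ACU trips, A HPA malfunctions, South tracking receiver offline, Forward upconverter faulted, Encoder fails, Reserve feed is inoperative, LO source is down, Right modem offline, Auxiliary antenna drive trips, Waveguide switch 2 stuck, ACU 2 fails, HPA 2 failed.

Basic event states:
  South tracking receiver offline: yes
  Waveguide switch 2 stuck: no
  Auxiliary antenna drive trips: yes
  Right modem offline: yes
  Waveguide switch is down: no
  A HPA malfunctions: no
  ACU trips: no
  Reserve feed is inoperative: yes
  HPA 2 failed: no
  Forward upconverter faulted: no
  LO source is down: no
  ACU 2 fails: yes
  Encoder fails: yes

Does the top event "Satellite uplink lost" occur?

Power amp lost [OR]: Waveguide switch is down=not, ACU trips=not → no input occurs → does not occur.
Antenna path inoperative [OR]: Power amp lost=not, A HPA malfunctions=not → no input occurs → does not occur.
Backup chain lost [OR]: LO source is down=not, Right modem offline=occurs, Auxiliary antenna drive trips=occurs → at least one input occurs → occurs.
Tracking loop down [AND]: Forward upconverter faulted=not, Encoder fails=occurs, Reserve feed is inoperative=occurs, Backup chain lost=occurs → not all inputs occur → does not occur.
Modem stage inoperative [OR]: South tracking receiver offline=occurs, Tracking loop down=not, Waveguide switch 2 stuck=not → at least one input occurs → occurs.
Transmit chain lost [AND]: Antenna path inoperative=not, Modem stage inoperative=occurs, ACU 2 fails=occurs → not all inputs occur → does not occur.
Satellite uplink lost [OR]: Transmit chain lost=not, HPA 2 failed=not → no input occurs → does not occur.

No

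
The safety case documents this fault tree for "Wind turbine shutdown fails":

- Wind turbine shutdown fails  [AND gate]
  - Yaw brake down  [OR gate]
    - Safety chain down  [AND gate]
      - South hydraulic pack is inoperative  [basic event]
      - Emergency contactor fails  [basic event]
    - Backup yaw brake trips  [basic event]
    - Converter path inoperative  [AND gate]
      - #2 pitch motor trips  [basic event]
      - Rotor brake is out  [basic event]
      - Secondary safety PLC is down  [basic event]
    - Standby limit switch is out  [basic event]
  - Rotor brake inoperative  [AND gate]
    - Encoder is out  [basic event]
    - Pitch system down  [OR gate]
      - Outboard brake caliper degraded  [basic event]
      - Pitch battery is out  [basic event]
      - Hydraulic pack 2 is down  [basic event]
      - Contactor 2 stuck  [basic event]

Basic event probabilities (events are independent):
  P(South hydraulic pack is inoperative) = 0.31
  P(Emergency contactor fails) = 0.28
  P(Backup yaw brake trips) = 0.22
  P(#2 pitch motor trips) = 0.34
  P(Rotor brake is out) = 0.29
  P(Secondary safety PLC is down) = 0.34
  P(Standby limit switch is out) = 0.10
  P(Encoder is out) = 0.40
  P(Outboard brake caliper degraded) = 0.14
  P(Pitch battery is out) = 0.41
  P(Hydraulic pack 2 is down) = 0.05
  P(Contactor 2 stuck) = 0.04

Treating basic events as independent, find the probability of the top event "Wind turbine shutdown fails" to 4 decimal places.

0.0818

P(Safety chain down) [AND] = 0.31 × 0.28 = 0.086800
P(Converter path inoperative) [AND] = 0.34 × 0.29 × 0.34 = 0.033524
P(Yaw brake down) [OR] = 1 − (1−0.086800) × (1−0.22) × (1−0.033524) × (1−0.10) = 0.380425
P(Pitch system down) [OR] = 1 − (1−0.14) × (1−0.41) × (1−0.05) × (1−0.04) = 0.537251
P(Rotor brake inoperative) [AND] = 0.40 × 0.537251 = 0.214900
P(Wind turbine shutdown fails) [AND] = 0.380425 × 0.214900 = 0.081753
Rounded to 4 decimal places: P(Wind turbine shutdown fails) ≈ 0.0818.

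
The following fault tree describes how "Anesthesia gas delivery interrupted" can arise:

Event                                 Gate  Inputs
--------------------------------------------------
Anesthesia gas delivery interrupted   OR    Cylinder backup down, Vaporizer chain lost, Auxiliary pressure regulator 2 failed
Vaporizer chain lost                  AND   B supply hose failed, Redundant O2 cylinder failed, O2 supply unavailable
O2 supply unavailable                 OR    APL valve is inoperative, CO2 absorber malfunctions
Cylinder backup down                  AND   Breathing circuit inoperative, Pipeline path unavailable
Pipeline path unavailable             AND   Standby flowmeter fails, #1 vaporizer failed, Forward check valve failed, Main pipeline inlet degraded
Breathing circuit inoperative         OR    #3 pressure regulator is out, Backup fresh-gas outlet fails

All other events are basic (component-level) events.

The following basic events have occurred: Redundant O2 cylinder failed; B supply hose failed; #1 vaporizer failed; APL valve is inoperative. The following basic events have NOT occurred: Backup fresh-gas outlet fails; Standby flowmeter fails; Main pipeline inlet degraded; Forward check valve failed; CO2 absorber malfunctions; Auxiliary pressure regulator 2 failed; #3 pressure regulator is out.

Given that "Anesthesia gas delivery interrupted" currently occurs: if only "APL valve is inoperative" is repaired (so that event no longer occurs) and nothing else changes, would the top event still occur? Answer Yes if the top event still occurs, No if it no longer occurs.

Counterfactual: set "APL valve is inoperative" to not occurred.
Breathing circuit inoperative [OR]: #3 pressure regulator is out=not, Backup fresh-gas outlet fails=not → no input occurs → does not occur.
Pipeline path unavailable [AND]: Standby flowmeter fails=not, #1 vaporizer failed=occurs, Forward check valve failed=not, Main pipeline inlet degraded=not → not all inputs occur → does not occur.
Cylinder backup down [AND]: Breathing circuit inoperative=not, Pipeline path unavailable=not → not all inputs occur → does not occur.
O2 supply unavailable [OR]: APL valve is inoperative=not, CO2 absorber malfunctions=not → no input occurs → does not occur.
Vaporizer chain lost [AND]: B supply hose failed=occurs, Redundant O2 cylinder failed=occurs, O2 supply unavailable=not → not all inputs occur → does not occur.
Anesthesia gas delivery interrupted [OR]: Cylinder backup down=not, Vaporizer chain lost=not, Auxiliary pressure regulator 2 failed=not → no input occurs → does not occur.

No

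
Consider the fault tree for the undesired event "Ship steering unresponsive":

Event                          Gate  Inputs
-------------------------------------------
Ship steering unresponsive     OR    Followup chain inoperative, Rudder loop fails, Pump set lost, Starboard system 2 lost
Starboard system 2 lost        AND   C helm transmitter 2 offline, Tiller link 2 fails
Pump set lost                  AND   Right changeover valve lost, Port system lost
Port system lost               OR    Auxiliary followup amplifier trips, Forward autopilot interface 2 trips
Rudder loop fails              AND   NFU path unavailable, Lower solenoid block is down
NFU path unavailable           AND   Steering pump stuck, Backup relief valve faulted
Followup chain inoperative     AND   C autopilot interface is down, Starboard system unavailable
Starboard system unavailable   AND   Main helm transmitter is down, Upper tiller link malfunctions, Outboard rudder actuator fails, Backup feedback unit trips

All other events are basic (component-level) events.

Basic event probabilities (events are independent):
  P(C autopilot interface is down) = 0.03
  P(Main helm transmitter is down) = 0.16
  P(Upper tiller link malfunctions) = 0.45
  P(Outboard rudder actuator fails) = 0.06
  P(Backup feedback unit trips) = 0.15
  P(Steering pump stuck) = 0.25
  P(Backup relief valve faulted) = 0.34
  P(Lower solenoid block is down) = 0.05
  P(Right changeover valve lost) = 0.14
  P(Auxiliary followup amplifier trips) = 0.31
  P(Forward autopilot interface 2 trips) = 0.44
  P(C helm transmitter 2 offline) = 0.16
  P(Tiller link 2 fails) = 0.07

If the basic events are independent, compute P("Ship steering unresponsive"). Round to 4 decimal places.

P(Starboard system unavailable) [AND] = 0.16 × 0.45 × 0.06 × 0.15 = 0.000648
P(Followup chain inoperative) [AND] = 0.03 × 0.000648 = 0.000019
P(NFU path unavailable) [AND] = 0.25 × 0.34 = 0.085000
P(Rudder loop fails) [AND] = 0.085000 × 0.05 = 0.004250
P(Port system lost) [OR] = 1 − (1−0.31) × (1−0.44) = 0.613600
P(Pump set lost) [AND] = 0.14 × 0.613600 = 0.085904
P(Starboard system 2 lost) [AND] = 0.16 × 0.07 = 0.011200
P(Ship steering unresponsive) [OR] = 1 − (1−0.000019) × (1−0.004250) × (1−0.085904) × (1−0.011200) = 0.100000
Rounded to 4 decimal places: P(Ship steering unresponsive) ≈ 0.1000.

0.1000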